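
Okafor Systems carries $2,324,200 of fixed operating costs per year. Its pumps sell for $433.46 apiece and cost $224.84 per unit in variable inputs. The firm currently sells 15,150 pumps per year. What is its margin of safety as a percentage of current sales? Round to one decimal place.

26.5%

Contribution margin per unit = $433.46 − $224.84 = $208.62. Break-even units = $2,324,200 ÷ $208.62 = 11,140.83; break-even revenue = 11,140.83 × $433.46 = $4,829,104.27.
Current sales = 15,150 × $433.46 = $6,566,919.00.
Margin of safety = ($6,566,919.00 − $4,829,104.27) ÷ $6,566,919.00 = 26.5%.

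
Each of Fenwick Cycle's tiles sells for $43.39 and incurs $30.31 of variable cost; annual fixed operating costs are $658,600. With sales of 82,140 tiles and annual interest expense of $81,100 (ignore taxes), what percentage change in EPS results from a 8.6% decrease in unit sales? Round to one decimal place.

-27.6%

Contribution at this volume is 82,140 × $13.08 = $1,074,391.20.
EBIT = $1,074,391.20 − $658,600 = $415,791.20.
Interest = $81,100.00, so EBIT − I = $334,691.20.
Degree of combined leverage = contribution ÷ (EBIT − I) = $1,074,391.20 ÷ $334,691.20 = 3.2101.
EPS therefore changes by 3.2101 × (-8.6%) = -27.6%.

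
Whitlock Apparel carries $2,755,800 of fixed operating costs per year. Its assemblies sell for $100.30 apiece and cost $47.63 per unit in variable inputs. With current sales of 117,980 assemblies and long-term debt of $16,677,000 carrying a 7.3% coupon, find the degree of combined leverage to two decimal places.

Contribution at this volume is 117,980 × $52.67 = $6,214,006.60.
Operating income = contribution − fixed costs = $6,214,006.60 − $2,755,800 = $3,458,206.60. Interest = $1,217,421.00, so EBIT − I = $2,240,785.60.
Degree of total leverage = total CM / (EBIT − interest) = $6,214,006.60 / $2,240,785.60 = 2.7731.

2.77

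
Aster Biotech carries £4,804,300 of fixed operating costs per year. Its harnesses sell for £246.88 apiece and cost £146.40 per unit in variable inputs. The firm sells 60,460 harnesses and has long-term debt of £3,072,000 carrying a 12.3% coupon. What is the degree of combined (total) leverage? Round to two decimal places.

6.80

At 60,460 units, contribution = 60,460 × £100.48 = £6,075,020.80.
EBIT = £6,075,020.80 − £4,804,300 = £1,270,720.80. Interest = £377,856.00, so EBIT − I = £892,864.80.
Degree of total leverage = total CM / (EBIT − interest) = £6,075,020.80 / £892,864.80 = 6.8040.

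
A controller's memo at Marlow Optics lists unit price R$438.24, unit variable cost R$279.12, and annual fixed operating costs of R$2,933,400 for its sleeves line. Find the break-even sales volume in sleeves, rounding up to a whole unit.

Each unit contributes R$438.24 − R$279.12 = R$159.12.
Break-even volume = fixed costs ÷ CM per unit = R$2,933,400 ÷ R$159.12 = 18,435.14, so 18,436 sleeves.

18,436 sleeves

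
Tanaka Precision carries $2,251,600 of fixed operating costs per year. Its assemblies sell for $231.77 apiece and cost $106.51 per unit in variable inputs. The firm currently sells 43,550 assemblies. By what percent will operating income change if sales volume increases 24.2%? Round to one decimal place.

+41.2%

At 43,550 units, contribution = 43,550 × $125.26 = $5,455,073.00.
Operating income = contribution − fixed costs = $5,455,073.00 − $2,251,600 = $3,203,473.00.
So DOL = total CM / EBIT = $5,455,073.00 / $3,203,473.00 = 1.7029.
So EBIT moves 1.7029 × (+24.2%) = +41.2%.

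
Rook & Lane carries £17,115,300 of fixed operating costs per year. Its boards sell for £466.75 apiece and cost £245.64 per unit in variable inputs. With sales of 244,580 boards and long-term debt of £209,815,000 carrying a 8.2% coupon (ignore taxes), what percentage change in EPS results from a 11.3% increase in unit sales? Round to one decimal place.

+30.9%

Total contribution margin = 244,580 × £221.11 = £54,079,083.80.
Operating income = contribution − fixed costs = £54,079,083.80 − £17,115,300 = £36,963,783.80.
After interest of £17,204,830.00, pre-tax earnings = £19,758,953.80.
DCL = total CM / (EBIT − I) = £54,079,083.80 / £19,758,953.80 = 2.7369.
%ΔEPS = DCL × %ΔSales = 2.7369 × +11.3% = +30.9%.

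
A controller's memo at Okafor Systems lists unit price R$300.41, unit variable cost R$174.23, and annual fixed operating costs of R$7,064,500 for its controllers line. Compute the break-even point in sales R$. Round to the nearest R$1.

Contribution margin per unit = R$300.41 − R$174.23 = R$126.18, a CM ratio of R$126.18 ÷ R$300.41 = 0.4200.
Break-even sales = FC ÷ CM ratio = R$7,064,500 × R$300.41 / R$126.18 = R$16,819,198.

R$16,819,198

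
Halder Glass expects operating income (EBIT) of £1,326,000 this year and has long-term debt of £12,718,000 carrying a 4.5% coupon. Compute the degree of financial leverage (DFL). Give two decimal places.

1.76

Interest = £572,310.00.
DFL = EBIT ÷ (EBIT − I) = £1,326,000 ÷ (£1,326,000 − £572,310.00) = £1,326,000 ÷ £753,690.00 = 1.7593.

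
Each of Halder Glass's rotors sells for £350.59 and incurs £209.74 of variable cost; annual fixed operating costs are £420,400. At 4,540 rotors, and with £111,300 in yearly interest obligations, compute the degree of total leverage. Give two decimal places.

5.93

Total contribution margin = 4,540 × £140.85 = £639,459.00.
Subtracting fixed costs: EBIT = £639,459.00 − £420,400 = £219,059.00. Interest = £111,300.00.
DOL = £639,459.00 ÷ £219,059.00 = 2.9191; DFL = £219,059.00 ÷ £107,759.00 = 2.0329.
DCL = DOL × DFL = 2.9191 × 2.0329 = 5.9342.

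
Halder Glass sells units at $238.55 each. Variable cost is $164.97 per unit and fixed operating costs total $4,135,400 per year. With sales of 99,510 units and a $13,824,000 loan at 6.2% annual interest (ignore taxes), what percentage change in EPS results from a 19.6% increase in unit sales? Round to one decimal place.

Total contribution margin = 99,510 × $73.58 = $7,321,945.80.
EBIT = $7,321,945.80 − $4,135,400 = $3,186,545.80.
Interest = $857,088.00, so EBIT − I = $2,329,457.80.
DCL = total CM / (EBIT − I) = $7,321,945.80 / $2,329,457.80 = 3.1432.
EPS therefore changes by 3.1432 × (+19.6%) = +61.6%.

+61.6%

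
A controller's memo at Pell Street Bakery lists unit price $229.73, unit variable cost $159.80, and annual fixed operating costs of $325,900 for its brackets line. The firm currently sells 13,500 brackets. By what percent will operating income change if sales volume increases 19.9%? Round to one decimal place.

Total contribution margin = 13,500 × $69.93 = $944,055.00.
Subtracting fixed costs: EBIT = $944,055.00 − $325,900 = $618,155.00.
Degree of operating leverage = $944,055.00 / $618,155.00 = 1.5272.
%ΔEBIT = DOL × %ΔSales = 1.5272 × +19.9% = +30.4%.

+30.4%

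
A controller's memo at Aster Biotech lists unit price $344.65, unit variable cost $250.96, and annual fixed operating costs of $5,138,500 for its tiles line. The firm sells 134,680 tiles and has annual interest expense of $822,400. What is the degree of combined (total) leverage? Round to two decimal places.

Contribution at this volume is 134,680 × $93.69 = $12,618,169.20.
Operating income = contribution − fixed costs = $12,618,169.20 − $5,138,500 = $7,479,669.20. Interest = $822,400.00, so EBIT − I = $6,657,269.20.
DCL = contribution ÷ (EBIT − I) = $12,618,169.20 ÷ $6,657,269.20 = 1.8954.

1.90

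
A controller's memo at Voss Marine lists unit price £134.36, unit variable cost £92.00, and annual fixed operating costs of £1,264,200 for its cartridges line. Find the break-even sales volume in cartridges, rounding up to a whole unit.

Unit CM = price − variable cost = £134.36 − £92.00 = £42.36.
Units to break even: £1,264,200 ÷ £42.36 = 29,844.19, rounded up to 29,845.

29,845 cartridges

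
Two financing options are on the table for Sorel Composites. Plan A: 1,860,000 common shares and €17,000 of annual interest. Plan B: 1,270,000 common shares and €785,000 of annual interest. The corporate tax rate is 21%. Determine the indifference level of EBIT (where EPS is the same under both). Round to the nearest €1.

At indifference, (EBIT − 17,000)(1 − t)/1,860,000 = (EBIT − 785,000)(1 − t)/1,270,000.
The (1 − t) factor cancels: (EBIT − 17,000) × 1,270,000 = (EBIT − 785,000) × 1,860,000.
EBIT × (1,860,000 − 1,270,000) = 785,000 × 1,860,000 − 17,000 × 1,270,000 = 1,438,510,000,000, so EBIT = 1,438,510,000,000 ÷ 590,000 = 2,438,152.54.

€2,438,153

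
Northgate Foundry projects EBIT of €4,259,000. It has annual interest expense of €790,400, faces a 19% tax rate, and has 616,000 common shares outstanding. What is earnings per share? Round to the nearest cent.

€4.56

Pre-tax income = €4,259,000 − €790,400.00 = €3,468,600.00.
Net income = €3,468,600.00 × (1 − 0.19) = €2,809,566.00.
Per share: €2,809,566.00 / 616,000 shares = €4.56.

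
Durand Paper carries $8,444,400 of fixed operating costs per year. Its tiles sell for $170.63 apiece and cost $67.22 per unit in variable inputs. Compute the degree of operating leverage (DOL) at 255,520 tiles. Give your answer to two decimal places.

Contribution at this volume is 255,520 × $103.41 = $26,423,323.20.
EBIT = $26,423,323.20 − $8,444,400 = $17,978,923.20.
DOL = contribution ÷ EBIT = $26,423,323.20 ÷ $17,978,923.20 = 1.4697.

1.47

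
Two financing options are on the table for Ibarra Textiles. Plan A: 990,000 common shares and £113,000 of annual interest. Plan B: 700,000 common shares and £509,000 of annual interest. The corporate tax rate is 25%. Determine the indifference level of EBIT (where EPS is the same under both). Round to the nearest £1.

Set EPS_A = EPS_B: (EBIT − £113,000)(1 − 0.25) ÷ 990,000 = (EBIT − £509,000)(1 − 0.25) ÷ 700,000.
Cancelling (1 − t) and cross-multiplying: 700,000·(EBIT − 113,000) = 990,000·(EBIT − 509,000).
EBIT × (990,000 − 700,000) = 509,000 × 990,000 − 113,000 × 700,000 = 424,810,000,000, so EBIT = 424,810,000,000 ÷ 290,000 = 1,464,862.07.

£1,464,862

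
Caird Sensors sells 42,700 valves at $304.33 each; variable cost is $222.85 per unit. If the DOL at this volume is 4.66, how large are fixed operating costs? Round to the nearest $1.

Total contribution margin = 42,700 × $81.48 = $3,479,196.00.
DOL = contribution / EBIT, so EBIT = $3,479,196.00 / 4.66 = $746,608.58.
And FC = contribution − EBIT = $3,479,196.00 − $746,608.58 = $2,732,587.

$2,732,587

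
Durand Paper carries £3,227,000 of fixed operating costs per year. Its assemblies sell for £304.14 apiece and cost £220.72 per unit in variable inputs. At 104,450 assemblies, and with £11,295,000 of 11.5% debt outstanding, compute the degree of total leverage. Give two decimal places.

2.08

Contribution at this volume is 104,450 × £83.42 = £8,713,219.00.
EBIT = £8,713,219.00 − £3,227,000 = £5,486,219.00. Interest = £1,298,925.00.
DOL = £8,713,219.00 ÷ £5,486,219.00 = 1.5882; DFL = £5,486,219.00 ÷ £4,187,294.00 = 1.3102.
DCL = DOL × DFL = 1.5882 × 1.3102 = 2.0809.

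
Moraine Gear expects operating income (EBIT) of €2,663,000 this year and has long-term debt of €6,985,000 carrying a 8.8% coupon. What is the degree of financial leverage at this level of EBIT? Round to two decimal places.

Interest = €614,680.00.
DFL = EBIT ÷ (EBIT − I) = €2,663,000 ÷ (€2,663,000 − €614,680.00) = €2,663,000 ÷ €2,048,320.00 = 1.3001.

1.30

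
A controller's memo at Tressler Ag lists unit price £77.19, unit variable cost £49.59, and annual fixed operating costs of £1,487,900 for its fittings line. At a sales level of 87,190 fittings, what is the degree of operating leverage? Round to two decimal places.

At 87,190 units, contribution = 87,190 × £27.60 = £2,406,444.00.
Operating income = contribution − fixed costs = £2,406,444.00 − £1,487,900 = £918,544.00.
So DOL = total CM / EBIT = £2,406,444.00 / £918,544.00 = 2.6198.

2.62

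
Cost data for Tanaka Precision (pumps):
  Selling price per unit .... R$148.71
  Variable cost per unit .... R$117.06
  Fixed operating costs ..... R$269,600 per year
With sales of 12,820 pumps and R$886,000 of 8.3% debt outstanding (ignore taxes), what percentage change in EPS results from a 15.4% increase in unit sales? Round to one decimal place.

+99.8%

At 12,820 units, contribution = 12,820 × R$31.65 = R$405,753.00.
Subtracting fixed costs: EBIT = R$405,753.00 − R$269,600 = R$136,153.00.
Interest = R$73,538.00, so EBIT − I = R$62,615.00.
Degree of combined leverage = contribution ÷ (EBIT − I) = R$405,753.00 ÷ R$62,615.00 = 6.4801.
%ΔEPS = DCL × %ΔSales = 6.4801 × +15.4% = +99.8%.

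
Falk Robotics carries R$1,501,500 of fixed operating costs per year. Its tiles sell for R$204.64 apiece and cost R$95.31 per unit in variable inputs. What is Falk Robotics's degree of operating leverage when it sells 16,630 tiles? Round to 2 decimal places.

5.74

At 16,630 units, contribution = 16,630 × R$109.33 = R$1,818,157.90.
EBIT = R$1,818,157.90 − R$1,501,500 = R$316,657.90.
DOL = contribution ÷ EBIT = R$1,818,157.90 ÷ R$316,657.90 = 5.7417.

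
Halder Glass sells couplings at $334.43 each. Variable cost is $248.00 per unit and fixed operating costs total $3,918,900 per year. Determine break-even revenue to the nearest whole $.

$15,163,690

CM per unit = $334.43 − $248.00 = $86.43; CM ratio = $86.43 / $334.43 = 0.2584.
Break-even sales = FC ÷ CM ratio = $3,918,900 × $334.43 / $86.43 = $15,163,690.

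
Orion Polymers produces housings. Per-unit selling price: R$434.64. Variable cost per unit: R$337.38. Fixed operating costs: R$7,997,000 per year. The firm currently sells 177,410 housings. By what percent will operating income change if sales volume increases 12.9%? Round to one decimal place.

+24.0%

At 177,410 units, contribution = 177,410 × R$97.26 = R$17,254,896.60.
Operating income = contribution − fixed costs = R$17,254,896.60 − R$7,997,000 = R$9,257,896.60.
So DOL = total CM / EBIT = R$17,254,896.60 / R$9,257,896.60 = 1.8638.
Operating income changes by 1.8638 × +12.9% = +24.0%.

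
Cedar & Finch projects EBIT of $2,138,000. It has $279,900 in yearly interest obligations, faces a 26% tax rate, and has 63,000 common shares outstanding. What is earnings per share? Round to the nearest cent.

$21.83

Interest = $279,900.00, so EBT = $2,138,000 − $279,900.00 = $1,858,100.00.
After tax at 26%: net income = $1,858,100.00 × 0.74 = $1,374,994.00.
EPS = $1,374,994.00 ÷ 63,000 = $21.83.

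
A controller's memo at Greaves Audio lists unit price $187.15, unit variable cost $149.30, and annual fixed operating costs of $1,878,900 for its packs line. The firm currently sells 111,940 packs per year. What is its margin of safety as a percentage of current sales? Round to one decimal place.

55.7%

Each unit contributes $187.15 − $149.30 = $37.85. Break-even units = $1,878,900 ÷ $37.85 = 49,640.69; break-even revenue = 49,640.69 × $187.15 = $9,290,254.56.
Current sales = 111,940 × $187.15 = $20,949,571.00.
Margin of safety = ($20,949,571.00 − $9,290,254.56) ÷ $20,949,571.00 = 55.7%.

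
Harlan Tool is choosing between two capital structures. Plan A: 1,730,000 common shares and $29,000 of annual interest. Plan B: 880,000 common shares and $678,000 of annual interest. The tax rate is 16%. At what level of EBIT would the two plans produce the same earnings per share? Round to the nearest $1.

$1,349,906

Set EPS_A = EPS_B: (EBIT − $29,000)(1 − 0.16) ÷ 1,730,000 = (EBIT − $678,000)(1 − 0.16) ÷ 880,000.
The (1 − t) factor cancels: (EBIT − 29,000) × 880,000 = (EBIT − 678,000) × 1,730,000.
Solving, EBIT = (678,000·1,730,000 − 29,000·880,000) / (1,730,000 − 880,000) = 1,147,420,000,000 / 850,000 = 1,349,905.88.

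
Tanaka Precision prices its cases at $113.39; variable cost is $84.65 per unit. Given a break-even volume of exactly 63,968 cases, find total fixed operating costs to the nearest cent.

Each unit contributes $113.39 − $84.65 = $28.74.
Fixed costs = break-even units × CM = 63,968 × $28.74 = $1,838,440.32.

$1,838,440.32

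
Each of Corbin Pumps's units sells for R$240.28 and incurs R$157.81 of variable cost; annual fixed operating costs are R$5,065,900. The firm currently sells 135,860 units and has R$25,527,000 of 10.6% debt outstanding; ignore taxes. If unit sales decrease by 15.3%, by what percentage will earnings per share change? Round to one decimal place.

At 135,860 units, contribution = 135,860 × R$82.47 = R$11,204,374.20.
EBIT = R$11,204,374.20 − R$5,065,900 = R$6,138,474.20.
Interest = R$2,705,862.00, so EBIT − I = R$3,432,612.20.
DCL = total CM / (EBIT − I) = R$11,204,374.20 / R$3,432,612.20 = 3.2641.
EPS therefore changes by 3.2641 × (-15.3%) = -49.9%.

-49.9%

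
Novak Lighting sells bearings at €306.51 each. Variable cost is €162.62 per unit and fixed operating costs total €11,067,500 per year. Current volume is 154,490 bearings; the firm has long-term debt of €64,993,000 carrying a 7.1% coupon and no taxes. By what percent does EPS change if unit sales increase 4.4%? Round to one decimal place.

Total contribution margin = 154,490 × €143.89 = €22,229,566.10.
EBIT = €22,229,566.10 − €11,067,500 = €11,162,066.10.
Interest = €4,614,503.00, so EBIT − I = €6,547,563.10.
Degree of combined leverage = contribution ÷ (EBIT − I) = €22,229,566.10 ÷ €6,547,563.10 = 3.3951.
%ΔEPS = DCL × %ΔSales = 3.3951 × +4.4% = +14.9%.

+14.9%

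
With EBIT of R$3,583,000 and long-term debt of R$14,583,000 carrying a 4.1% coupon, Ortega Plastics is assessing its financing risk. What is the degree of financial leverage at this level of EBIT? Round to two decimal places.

Interest = R$597,903.00.
DFL = EBIT ÷ (EBIT − I) = R$3,583,000 ÷ (R$3,583,000 − R$597,903.00) = R$3,583,000 ÷ R$2,985,097.00 = 1.2003.

1.20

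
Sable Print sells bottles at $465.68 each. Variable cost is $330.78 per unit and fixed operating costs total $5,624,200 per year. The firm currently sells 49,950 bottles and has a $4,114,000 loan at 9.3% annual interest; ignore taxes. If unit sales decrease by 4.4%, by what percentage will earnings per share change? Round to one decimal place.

-40.5%

At 49,950 units, contribution = 49,950 × $134.90 = $6,738,255.00.
Subtracting fixed costs: EBIT = $6,738,255.00 − $5,624,200 = $1,114,055.00.
After interest of $382,602.00, pre-tax earnings = $731,453.00.
Degree of combined leverage = contribution ÷ (EBIT − I) = $6,738,255.00 ÷ $731,453.00 = 9.2122.
%ΔEPS = DCL × %ΔSales = 9.2122 × -4.4% = -40.5%.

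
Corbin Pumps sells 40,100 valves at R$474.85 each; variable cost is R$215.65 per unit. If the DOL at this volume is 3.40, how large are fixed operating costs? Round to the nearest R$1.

R$7,336,885

Contribution at this volume is 40,100 × R$259.20 = R$10,393,920.00.
Since DOL = CM ÷ EBIT, EBIT = R$10,393,920.00 ÷ 3.40 = R$3,057,035.29.
Fixed costs = CM − EBIT = R$10,393,920.00 − R$3,057,035.29 = R$7,336,885.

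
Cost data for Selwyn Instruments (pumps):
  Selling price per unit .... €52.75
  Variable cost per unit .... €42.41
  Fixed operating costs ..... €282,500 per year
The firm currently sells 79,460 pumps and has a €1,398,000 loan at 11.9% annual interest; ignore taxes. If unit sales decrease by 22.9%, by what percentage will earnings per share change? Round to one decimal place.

-50.5%

Total contribution margin = 79,460 × €10.34 = €821,616.40.
Subtracting fixed costs: EBIT = €821,616.40 − €282,500 = €539,116.40.
After interest of €166,362.00, pre-tax earnings = €372,754.40.
DCL = total CM / (EBIT − I) = €821,616.40 / €372,754.40 = 2.2042.
%ΔEPS = DCL × %ΔSales = 2.2042 × -22.9% = -50.5%.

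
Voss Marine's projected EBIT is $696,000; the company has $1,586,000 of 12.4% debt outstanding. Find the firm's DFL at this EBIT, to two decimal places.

1.39

Interest = $196,664.00.
Degree of financial leverage = EBIT / (EBIT − interest) = $696,000 / $499,336.00 = 1.3939.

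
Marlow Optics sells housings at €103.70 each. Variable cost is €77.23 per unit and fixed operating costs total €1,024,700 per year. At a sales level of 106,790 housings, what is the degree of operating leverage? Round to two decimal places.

1.57

At 106,790 units, contribution = 106,790 × €26.47 = €2,826,731.30.
EBIT = €2,826,731.30 − €1,024,700 = €1,802,031.30.
So DOL = total CM / EBIT = €2,826,731.30 / €1,802,031.30 = 1.5686.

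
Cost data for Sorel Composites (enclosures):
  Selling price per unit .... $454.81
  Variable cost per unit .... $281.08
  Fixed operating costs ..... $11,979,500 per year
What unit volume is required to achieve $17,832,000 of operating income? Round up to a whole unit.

171,597 enclosures

Each unit contributes $454.81 − $281.08 = $173.73.
Units = (FC + target) / CM = ($11,979,500 + $17,832,000) / $173.73 = 171,596.73, so 171,597 enclosures.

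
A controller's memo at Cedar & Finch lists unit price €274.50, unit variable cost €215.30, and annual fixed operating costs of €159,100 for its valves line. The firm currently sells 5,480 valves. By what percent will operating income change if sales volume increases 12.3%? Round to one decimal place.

+24.1%

Contribution at this volume is 5,480 × €59.20 = €324,416.00.
Operating income = contribution − fixed costs = €324,416.00 − €159,100 = €165,316.00.
DOL = contribution ÷ EBIT = €324,416.00 ÷ €165,316.00 = 1.9624.
So EBIT moves 1.9624 × (+12.3%) = +24.1%.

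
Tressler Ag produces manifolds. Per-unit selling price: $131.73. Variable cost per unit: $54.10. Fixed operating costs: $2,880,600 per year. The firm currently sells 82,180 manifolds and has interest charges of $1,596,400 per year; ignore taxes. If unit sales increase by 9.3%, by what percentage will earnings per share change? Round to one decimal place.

+31.2%

Total contribution margin = 82,180 × $77.63 = $6,379,633.40.
Operating income = contribution − fixed costs = $6,379,633.40 − $2,880,600 = $3,499,033.40.
After interest of $1,596,400.00, pre-tax earnings = $1,902,633.40.
DCL = total CM / (EBIT − I) = $6,379,633.40 / $1,902,633.40 = 3.3531.
%ΔEPS = DCL × %ΔSales = 3.3531 × +9.3% = +31.2%.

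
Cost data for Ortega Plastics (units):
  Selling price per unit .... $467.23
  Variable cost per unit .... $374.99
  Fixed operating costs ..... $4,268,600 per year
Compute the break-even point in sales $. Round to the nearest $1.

$21,622,051

CM per unit = $467.23 − $374.99 = $92.24; CM ratio = $92.24 / $467.23 = 0.1974.
Break-even revenue = fixed costs × price ÷ CM = $4,268,600 × $467.23 ÷ $92.24 = $21,622,051.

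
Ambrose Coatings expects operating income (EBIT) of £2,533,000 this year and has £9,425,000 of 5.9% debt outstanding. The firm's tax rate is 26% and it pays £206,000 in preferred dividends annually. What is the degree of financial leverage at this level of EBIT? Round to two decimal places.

Annual interest charges come to £556,075.00.
Pre-tax preferred-dividend burden = £206,000 ÷ (1 − 0.26) = £278,378.38.
DFL = EBIT ÷ [EBIT − I − D_p/(1−t)] = £2,533,000 ÷ [£2,533,000 − £556,075.00 − £278,378.38] = £2,533,000 ÷ £1,698,546.62 = 1.4913.

1.49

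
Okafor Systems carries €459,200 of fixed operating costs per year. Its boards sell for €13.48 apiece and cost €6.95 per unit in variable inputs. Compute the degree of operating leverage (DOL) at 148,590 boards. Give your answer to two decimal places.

Contribution at this volume is 148,590 × €6.53 = €970,292.70.
Operating income = contribution − fixed costs = €970,292.70 − €459,200 = €511,092.70.
Degree of operating leverage = €970,292.70 / €511,092.70 = 1.8985.

1.90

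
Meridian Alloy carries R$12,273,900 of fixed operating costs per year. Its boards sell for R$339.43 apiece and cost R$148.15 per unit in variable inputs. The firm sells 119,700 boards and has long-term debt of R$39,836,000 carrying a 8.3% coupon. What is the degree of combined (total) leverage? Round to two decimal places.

Contribution at this volume is 119,700 × R$191.28 = R$22,896,216.00.
Operating income = contribution − fixed costs = R$22,896,216.00 − R$12,273,900 = R$10,622,316.00. Interest = R$3,306,388.00, so EBIT − I = R$7,315,928.00.
Degree of total leverage = total CM / (EBIT − interest) = R$22,896,216.00 / R$7,315,928.00 = 3.1296.

3.13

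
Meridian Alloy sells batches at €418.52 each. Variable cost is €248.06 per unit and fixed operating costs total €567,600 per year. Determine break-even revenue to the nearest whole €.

CM per unit = €418.52 − €248.06 = €170.46; CM ratio = €170.46 / €418.52 = 0.4073.
Break-even sales = FC ÷ CM ratio = €567,600 × €418.52 / €170.46 = €1,393,594.

€1,393,594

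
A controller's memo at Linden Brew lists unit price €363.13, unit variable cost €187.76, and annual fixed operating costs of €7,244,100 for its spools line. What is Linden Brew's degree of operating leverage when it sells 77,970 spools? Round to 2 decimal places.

2.13

Total contribution margin = 77,970 × €175.37 = €13,673,598.90.
Subtracting fixed costs: EBIT = €13,673,598.90 − €7,244,100 = €6,429,498.90.
DOL = contribution ÷ EBIT = €13,673,598.90 ÷ €6,429,498.90 = 2.1267.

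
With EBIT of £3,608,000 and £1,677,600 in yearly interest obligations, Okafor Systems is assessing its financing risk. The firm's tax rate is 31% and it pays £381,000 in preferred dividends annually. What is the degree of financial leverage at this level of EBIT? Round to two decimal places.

2.62

Annual interest charges come to £1,677,600.00.
Preferred dividends grossed up pre-tax: £381,000 / (1 − 0.31) = £552,173.91.
DFL = EBIT ÷ [EBIT − I − D_p/(1−t)] = £3,608,000 ÷ [£3,608,000 − £1,677,600.00 − £552,173.91] = £3,608,000 ÷ £1,378,226.09 = 2.6179.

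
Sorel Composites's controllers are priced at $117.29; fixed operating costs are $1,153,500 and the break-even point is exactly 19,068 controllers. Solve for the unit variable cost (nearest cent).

Contribution per unit must be FC / Q = $1,153,500 / 19,068 = $60.4940.
Variable cost per unit = $117.29 − $60.4940 = $56.80.

$56.80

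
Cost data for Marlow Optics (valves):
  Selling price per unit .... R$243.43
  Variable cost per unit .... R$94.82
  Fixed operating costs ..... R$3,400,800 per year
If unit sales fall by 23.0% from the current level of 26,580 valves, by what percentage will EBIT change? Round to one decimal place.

-165.4%

Total contribution margin = 26,580 × R$148.61 = R$3,950,053.80.
Subtracting fixed costs: EBIT = R$3,950,053.80 − R$3,400,800 = R$549,253.80.
So DOL = total CM / EBIT = R$3,950,053.80 / R$549,253.80 = 7.1917.
%ΔEBIT = DOL × %ΔSales = 7.1917 × -23.0% = -165.4%.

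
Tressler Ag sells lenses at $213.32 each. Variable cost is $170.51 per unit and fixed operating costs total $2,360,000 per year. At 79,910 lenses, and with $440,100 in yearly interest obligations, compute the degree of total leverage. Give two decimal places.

Contribution at this volume is 79,910 × $42.81 = $3,420,947.10.
Operating income = contribution − fixed costs = $3,420,947.10 − $2,360,000 = $1,060,947.10. Interest = $440,100.00, so EBIT − I = $620,847.10.
Degree of total leverage = total CM / (EBIT − interest) = $3,420,947.10 / $620,847.10 = 5.5101.

5.51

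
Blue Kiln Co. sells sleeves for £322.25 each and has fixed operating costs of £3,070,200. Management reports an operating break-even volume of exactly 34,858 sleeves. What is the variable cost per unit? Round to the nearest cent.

Contribution per unit must be FC / Q = £3,070,200 / 34,858 = £88.0773.
Hence VC = price − CM = £322.25 − £88.0773 = £234.17.

£234.17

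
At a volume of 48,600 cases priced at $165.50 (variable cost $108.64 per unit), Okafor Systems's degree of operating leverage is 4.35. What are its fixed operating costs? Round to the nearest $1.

Total contribution margin = 48,600 × $56.86 = $2,763,396.00.
Since DOL = CM ÷ EBIT, EBIT = $2,763,396.00 ÷ 4.35 = $635,263.45.
Fixed costs = CM − EBIT = $2,763,396.00 − $635,263.45 = $2,128,133.

$2,128,133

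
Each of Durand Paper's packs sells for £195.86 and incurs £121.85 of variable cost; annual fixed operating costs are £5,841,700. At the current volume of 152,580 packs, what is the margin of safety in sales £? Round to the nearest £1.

£14,424,849

Contribution margin per unit = £195.86 − £121.85 = £74.01. Break-even units = £5,841,700 ÷ £74.01 = 78,931.23; break-even revenue = 78,931.23 × £195.86 = £15,459,469.83.
Actual sales revenue = 152,580 × £195.86 = £29,884,318.80.
Margin of safety = £29,884,318.80 − £15,459,469.83 = £14,424,849.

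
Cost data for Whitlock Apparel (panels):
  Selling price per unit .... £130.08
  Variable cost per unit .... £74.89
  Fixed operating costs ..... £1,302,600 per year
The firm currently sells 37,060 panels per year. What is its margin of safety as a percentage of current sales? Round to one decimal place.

Each unit contributes £130.08 − £74.89 = £55.19. Break-even units = £1,302,600 ÷ £55.19 = 23,602.10; break-even revenue = 23,602.10 × £130.08 = £3,070,161.41.
Actual sales revenue = 37,060 × £130.08 = £4,820,764.80.
Margin of safety = (£4,820,764.80 − £3,070,161.41) ÷ £4,820,764.80 = 36.3%.

36.3%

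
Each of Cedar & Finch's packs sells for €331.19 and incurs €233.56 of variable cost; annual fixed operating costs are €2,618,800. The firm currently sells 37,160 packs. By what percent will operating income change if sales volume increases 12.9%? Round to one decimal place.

Contribution at this volume is 37,160 × €97.63 = €3,627,930.80.
Subtracting fixed costs: EBIT = €3,627,930.80 − €2,618,800 = €1,009,130.80.
Degree of operating leverage = €3,627,930.80 / €1,009,130.80 = 3.5951.
So EBIT moves 3.5951 × (+12.9%) = +46.4%.

+46.4%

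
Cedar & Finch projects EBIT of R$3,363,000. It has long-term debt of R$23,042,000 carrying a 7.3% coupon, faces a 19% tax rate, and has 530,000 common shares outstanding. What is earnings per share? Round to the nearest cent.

Interest = R$1,682,066.00, so EBT = R$3,363,000 − R$1,682,066.00 = R$1,680,934.00.
After tax at 19%: net income = R$1,680,934.00 × 0.81 = R$1,361,556.54.
EPS = R$1,361,556.54 ÷ 530,000 = R$2.57.

R$2.57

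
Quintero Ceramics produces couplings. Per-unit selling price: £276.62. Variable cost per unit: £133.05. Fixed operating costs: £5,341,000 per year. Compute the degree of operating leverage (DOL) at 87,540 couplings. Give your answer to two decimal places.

1.74

Total contribution margin = 87,540 × £143.57 = £12,568,117.80.
Operating income = contribution − fixed costs = £12,568,117.80 − £5,341,000 = £7,227,117.80.
DOL = contribution ÷ EBIT = £12,568,117.80 ÷ £7,227,117.80 = 1.7390.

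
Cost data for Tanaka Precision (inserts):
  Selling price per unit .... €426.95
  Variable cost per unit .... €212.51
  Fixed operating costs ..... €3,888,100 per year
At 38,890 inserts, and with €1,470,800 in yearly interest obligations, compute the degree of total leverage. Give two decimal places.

Total contribution margin = 38,890 × €214.44 = €8,339,571.60.
EBIT = €8,339,571.60 − €3,888,100 = €4,451,471.60. Interest = €1,470,800.00, so EBIT − I = €2,980,671.60.
DCL = contribution ÷ (EBIT − I) = €8,339,571.60 ÷ €2,980,671.60 = 2.7979.

2.80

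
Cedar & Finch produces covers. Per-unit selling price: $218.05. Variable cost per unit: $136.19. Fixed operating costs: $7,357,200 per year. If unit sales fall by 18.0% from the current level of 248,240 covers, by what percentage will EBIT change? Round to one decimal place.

-28.2%

Contribution at this volume is 248,240 × $81.86 = $20,320,926.40.
Operating income = contribution − fixed costs = $20,320,926.40 − $7,357,200 = $12,963,726.40.
DOL = contribution ÷ EBIT = $20,320,926.40 ÷ $12,963,726.40 = 1.5675.
%ΔEBIT = DOL × %ΔSales = 1.5675 × -18.0% = -28.2%.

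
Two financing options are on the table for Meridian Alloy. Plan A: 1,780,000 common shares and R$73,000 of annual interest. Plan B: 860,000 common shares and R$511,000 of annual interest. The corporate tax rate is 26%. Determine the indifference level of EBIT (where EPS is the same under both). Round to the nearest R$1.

R$920,435

At indifference, (EBIT − 73,000)(1 − t)/1,780,000 = (EBIT − 511,000)(1 − t)/860,000.
Cancelling (1 − t) and cross-multiplying: 860,000·(EBIT − 73,000) = 1,780,000·(EBIT − 511,000).
Solving, EBIT = (511,000·1,780,000 − 73,000·860,000) / (1,780,000 − 860,000) = 846,800,000,000 / 920,000 = 920,434.78.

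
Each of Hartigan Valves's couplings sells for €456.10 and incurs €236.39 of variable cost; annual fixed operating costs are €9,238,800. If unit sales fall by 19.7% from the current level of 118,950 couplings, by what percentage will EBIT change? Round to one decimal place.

Total contribution margin = 118,950 × €219.71 = €26,134,504.50.
Operating income = contribution − fixed costs = €26,134,504.50 − €9,238,800 = €16,895,704.50.
Degree of operating leverage = €26,134,504.50 / €16,895,704.50 = 1.5468.
So EBIT moves 1.5468 × (-19.7%) = -30.5%.

-30.5%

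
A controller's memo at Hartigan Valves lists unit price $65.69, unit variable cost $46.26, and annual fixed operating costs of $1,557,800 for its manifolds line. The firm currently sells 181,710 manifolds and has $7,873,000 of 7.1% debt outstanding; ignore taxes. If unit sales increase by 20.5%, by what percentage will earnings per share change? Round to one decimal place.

At 181,710 units, contribution = 181,710 × $19.43 = $3,530,625.30.
Operating income = contribution − fixed costs = $3,530,625.30 − $1,557,800 = $1,972,825.30.
After interest of $558,983.00, pre-tax earnings = $1,413,842.30.
Degree of combined leverage = contribution ÷ (EBIT − I) = $3,530,625.30 ÷ $1,413,842.30 = 2.4972.
%ΔEPS = DCL × %ΔSales = 2.4972 × +20.5% = +51.2%.

+51.2%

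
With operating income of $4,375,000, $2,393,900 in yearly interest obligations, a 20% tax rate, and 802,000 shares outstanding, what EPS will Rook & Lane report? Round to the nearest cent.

$1.98

Pre-tax income = $4,375,000 − $2,393,900.00 = $1,981,100.00.
Net income = $1,981,100.00 × (1 − 0.20) = $1,584,880.00.
Per share: $1,584,880.00 / 802,000 shares = $1.98.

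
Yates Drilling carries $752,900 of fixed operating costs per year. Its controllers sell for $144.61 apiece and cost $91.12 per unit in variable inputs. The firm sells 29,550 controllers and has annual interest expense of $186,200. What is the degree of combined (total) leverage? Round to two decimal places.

2.46

At 29,550 units, contribution = 29,550 × $53.49 = $1,580,629.50.
Operating income = contribution − fixed costs = $1,580,629.50 − $752,900 = $827,729.50. Interest = $186,200.00, so EBIT − I = $641,529.50.
Degree of total leverage = total CM / (EBIT − interest) = $1,580,629.50 / $641,529.50 = 2.4638.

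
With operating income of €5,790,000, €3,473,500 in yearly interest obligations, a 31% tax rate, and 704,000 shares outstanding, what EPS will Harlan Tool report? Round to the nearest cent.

€2.27

Pre-tax income = €5,790,000 − €3,473,500.00 = €2,316,500.00.
After tax at 31%: net income = €2,316,500.00 × 0.69 = €1,598,385.00.
Per share: €1,598,385.00 / 704,000 shares = €2.27.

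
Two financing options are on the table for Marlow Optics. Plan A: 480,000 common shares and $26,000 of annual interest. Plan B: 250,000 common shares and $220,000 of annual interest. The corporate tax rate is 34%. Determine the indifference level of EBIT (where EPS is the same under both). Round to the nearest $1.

Set EPS_A = EPS_B: (EBIT − $26,000)(1 − 0.34) ÷ 480,000 = (EBIT − $220,000)(1 − 0.34) ÷ 250,000.
Cancelling (1 − t) and cross-multiplying: 250,000·(EBIT − 26,000) = 480,000·(EBIT − 220,000).
Solving, EBIT = (220,000·480,000 − 26,000·250,000) / (480,000 − 250,000) = 99,100,000,000 / 230,000 = 430,869.57.

$430,870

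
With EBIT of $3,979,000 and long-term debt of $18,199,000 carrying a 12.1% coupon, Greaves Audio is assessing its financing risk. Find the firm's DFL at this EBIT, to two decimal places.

2.24

Annual interest charges come to $2,202,079.00.
DFL = EBIT ÷ (EBIT − I) = $3,979,000 ÷ ($3,979,000 − $2,202,079.00) = $3,979,000 ÷ $1,776,921.00 = 2.2393.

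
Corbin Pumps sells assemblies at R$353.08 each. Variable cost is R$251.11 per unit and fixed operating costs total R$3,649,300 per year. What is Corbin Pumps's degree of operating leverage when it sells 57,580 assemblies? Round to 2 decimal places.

At 57,580 units, contribution = 57,580 × R$101.97 = R$5,871,432.60.
Subtracting fixed costs: EBIT = R$5,871,432.60 − R$3,649,300 = R$2,222,132.60.
Degree of operating leverage = R$5,871,432.60 / R$2,222,132.60 = 2.6423.

2.64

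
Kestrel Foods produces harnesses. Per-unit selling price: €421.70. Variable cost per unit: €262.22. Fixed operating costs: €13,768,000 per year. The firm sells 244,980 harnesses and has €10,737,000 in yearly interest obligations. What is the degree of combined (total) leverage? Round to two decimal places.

At 244,980 units, contribution = 244,980 × €159.48 = €39,069,410.40.
EBIT = €39,069,410.40 − €13,768,000 = €25,301,410.40. Interest = €10,737,000.00.
DOL = €39,069,410.40 ÷ €25,301,410.40 = 1.5442; DFL = €25,301,410.40 ÷ €14,564,410.40 = 1.7372.
Combined leverage = 1.5442 × 1.7372 = 2.6826.

2.68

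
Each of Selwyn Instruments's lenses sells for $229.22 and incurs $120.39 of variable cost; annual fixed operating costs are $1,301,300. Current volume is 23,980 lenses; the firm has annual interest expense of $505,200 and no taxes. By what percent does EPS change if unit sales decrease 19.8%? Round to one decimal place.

-64.3%

At 23,980 units, contribution = 23,980 × $108.83 = $2,609,743.40.
Subtracting fixed costs: EBIT = $2,609,743.40 − $1,301,300 = $1,308,443.40.
After interest of $505,200.00, pre-tax earnings = $803,243.40.
Degree of combined leverage = contribution ÷ (EBIT − I) = $2,609,743.40 ÷ $803,243.40 = 3.2490.
EPS therefore changes by 3.2490 × (-19.8%) = -64.3%.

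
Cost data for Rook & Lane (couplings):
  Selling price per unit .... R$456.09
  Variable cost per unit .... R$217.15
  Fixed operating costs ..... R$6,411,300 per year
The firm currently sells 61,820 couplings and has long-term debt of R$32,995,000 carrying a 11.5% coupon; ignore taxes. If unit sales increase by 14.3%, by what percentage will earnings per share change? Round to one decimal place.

+46.3%

At 61,820 units, contribution = 61,820 × R$238.94 = R$14,771,270.80.
Subtracting fixed costs: EBIT = R$14,771,270.80 − R$6,411,300 = R$8,359,970.80.
After interest of R$3,794,425.00, pre-tax earnings = R$4,565,545.80.
Degree of combined leverage = contribution ÷ (EBIT − I) = R$14,771,270.80 ÷ R$4,565,545.80 = 3.2354.
%ΔEPS = DCL × %ΔSales = 3.2354 × +14.3% = +46.3%.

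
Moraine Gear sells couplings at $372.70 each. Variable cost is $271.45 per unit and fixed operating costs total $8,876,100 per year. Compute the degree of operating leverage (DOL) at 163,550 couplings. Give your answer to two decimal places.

2.16

Total contribution margin = 163,550 × $101.25 = $16,559,437.50.
EBIT = $16,559,437.50 − $8,876,100 = $7,683,337.50.
So DOL = total CM / EBIT = $16,559,437.50 / $7,683,337.50 = 2.1552.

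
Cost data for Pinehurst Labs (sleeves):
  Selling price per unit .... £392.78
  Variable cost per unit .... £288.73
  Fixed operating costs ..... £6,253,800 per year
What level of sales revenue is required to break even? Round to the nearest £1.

£23,607,569

CM per unit = £392.78 − £288.73 = £104.05; CM ratio = £104.05 / £392.78 = 0.2649.
Break-even sales = FC ÷ CM ratio = £6,253,800 × £392.78 / £104.05 = £23,607,569.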